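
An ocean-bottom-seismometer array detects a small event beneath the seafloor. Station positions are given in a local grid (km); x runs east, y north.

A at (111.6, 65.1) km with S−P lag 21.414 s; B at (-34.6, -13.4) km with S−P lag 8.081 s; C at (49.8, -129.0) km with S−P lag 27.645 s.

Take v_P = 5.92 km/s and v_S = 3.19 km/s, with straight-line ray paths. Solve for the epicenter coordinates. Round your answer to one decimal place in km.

(-34.8, 42.5)

Distance from S−P lag: d = Δt · v_P v_S / (v_P − v_S) = Δt · (5.92·3.19)/(5.92−3.19) ≈ 6.9175·Δt.
So d_A = 148.13, d_B = 55.90, d_C = 191.23 km.
Circle about each station: (x − 111.6)² + (y − 65.1)² = 148.13²; (x + 34.6)² + (y + 13.4)² = 55.90²; (x − 49.8)² + (y + 129.0)² = 191.23².
Subtracting the A equation from the B and C equations removes the quadratic terms:
-292.4 x − 157.0 y = 3501.84
-123.6 x − 388.2 y = -12197.95
Solving the 2×2 system: x ≈ -34.8, y ≈ 42.5 km.
Check against A (with the unrounded x, y): √((x − 111.6)²+(y − 65.1)²) = 148.13 ≈ 148.13 km. ✓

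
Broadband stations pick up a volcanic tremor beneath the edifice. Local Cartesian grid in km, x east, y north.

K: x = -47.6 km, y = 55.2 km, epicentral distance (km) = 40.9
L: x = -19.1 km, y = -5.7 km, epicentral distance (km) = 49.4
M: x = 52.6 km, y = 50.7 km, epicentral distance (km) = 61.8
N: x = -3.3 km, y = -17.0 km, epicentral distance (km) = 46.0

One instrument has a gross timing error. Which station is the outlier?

N

Solve using three stations at a time. Using K, L, M (subtract circle equations pairwise → linear system) gives (x, y) ≈ (-8.7, 42.6).
Distances from that point to each station vs reported:
  K: calculated 40.9 vs reported 40.9 → residual 0.0 km
  L: calculated 49.4 vs reported 49.4 → residual 0.0 km
  M: calculated 61.8 vs reported 61.8 → residual 0.0 km
  N: calculated 59.8 vs reported 46.0 → residual 13.8 km
K, L, M are mutually consistent (residuals ≈ 0); N is off by 13.8 km.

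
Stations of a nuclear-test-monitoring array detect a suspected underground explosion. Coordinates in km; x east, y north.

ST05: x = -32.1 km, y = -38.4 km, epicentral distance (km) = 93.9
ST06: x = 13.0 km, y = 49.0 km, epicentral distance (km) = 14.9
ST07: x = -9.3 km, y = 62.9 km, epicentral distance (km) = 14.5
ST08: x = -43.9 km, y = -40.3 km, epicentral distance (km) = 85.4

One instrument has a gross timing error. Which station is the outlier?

ST08

Solve using three stations at a time. Using ST05, ST06, ST07 (subtract circle equations pairwise → linear system) gives (x, y) ≈ (-1.8, 50.5).
Distances from that point to each station vs reported:
  ST05: calculated 93.9 vs reported 93.9 → residual 0.0 km
  ST06: calculated 14.9 vs reported 14.9 → residual 0.0 km
  ST07: calculated 14.5 vs reported 14.5 → residual 0.0 km
  ST08: calculated 100.1 vs reported 85.4 → residual 14.7 km
ST05, ST06, ST07 are mutually consistent (residuals ≈ 0); ST08 is off by 14.7 km.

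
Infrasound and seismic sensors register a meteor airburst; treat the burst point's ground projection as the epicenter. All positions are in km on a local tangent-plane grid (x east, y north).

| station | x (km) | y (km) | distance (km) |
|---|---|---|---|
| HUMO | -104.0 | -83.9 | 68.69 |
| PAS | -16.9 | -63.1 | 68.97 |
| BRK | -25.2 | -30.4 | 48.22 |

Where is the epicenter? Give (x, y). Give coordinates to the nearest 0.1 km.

(-72.8, -22.7)

Circle about each station: (x + 104.0)² + (y + 83.9)² = 68.69²; (x + 16.9)² + (y + 63.1)² = 68.97²; (x + 25.2)² + (y + 30.4)² = 48.22².
Subtracting the HUMO equation from the PAS and BRK equations removes the quadratic terms:
174.2 x + 41.6 y = -13626.53
157.6 x + 107.0 y = -13902.86
Solving the 2×2 system: x ≈ -72.8, y ≈ -22.7 km.
Check against HUMO (with the unrounded x, y): √((x + 104.0)²+(y + 83.9)²) = 68.69 ≈ 68.69 km. ✓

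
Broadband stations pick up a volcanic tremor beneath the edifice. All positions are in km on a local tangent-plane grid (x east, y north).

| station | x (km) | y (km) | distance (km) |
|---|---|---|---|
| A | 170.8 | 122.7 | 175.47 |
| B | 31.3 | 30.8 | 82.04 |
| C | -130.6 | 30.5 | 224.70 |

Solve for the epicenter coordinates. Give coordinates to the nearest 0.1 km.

Circle about each station: (x − 170.8)² + (y − 122.7)² = 175.47²; (x − 31.3)² + (y − 30.8)² = 82.04²; (x + 130.6)² + (y − 30.5)² = 224.70².
Subtracting the A equation from the B and C equations removes the quadratic terms:
-279.0 x − 183.8 y = -18240.44
-602.8 x − 184.4 y = -45941.69
Solving the 2×2 system: x ≈ 85.6, y ≈ -30.7 km.
Check against A (with the unrounded x, y): √((x − 170.8)²+(y − 122.7)²) = 175.48 ≈ 175.47 km. ✓

85.6 km east, -30.7 km north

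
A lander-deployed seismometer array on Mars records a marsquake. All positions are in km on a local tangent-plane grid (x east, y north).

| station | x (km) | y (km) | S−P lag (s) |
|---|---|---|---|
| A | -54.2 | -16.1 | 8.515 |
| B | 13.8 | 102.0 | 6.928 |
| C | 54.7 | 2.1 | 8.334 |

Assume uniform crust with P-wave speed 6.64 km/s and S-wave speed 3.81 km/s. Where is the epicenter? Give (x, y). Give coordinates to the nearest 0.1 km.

x ≈ -7.1 km, y ≈ 43.7 km

Distance from S−P lag: d = Δt · v_P v_S / (v_P − v_S) = Δt · (6.64·3.81)/(6.64−3.81) ≈ 8.9394·Δt.
So d_A = 76.12, d_B = 61.93, d_C = 74.50 km.
Circle about each station: (x + 54.2)² + (y + 16.1)² = 76.12²; (x − 13.8)² + (y − 102.0)² = 61.93²; (x − 54.7)² + (y − 2.1)² = 74.50².
Subtracting the A equation from the B and C equations removes the quadratic terms:
136.0 x + 236.2 y = 9356.52
217.8 x + 36.4 y = 43.65
Solving the 2×2 system: x ≈ -7.1, y ≈ 43.7 km.
Check against A (with the unrounded x, y): √((x + 54.2)²+(y + 16.1)²) = 76.12 ≈ 76.12 km. ✓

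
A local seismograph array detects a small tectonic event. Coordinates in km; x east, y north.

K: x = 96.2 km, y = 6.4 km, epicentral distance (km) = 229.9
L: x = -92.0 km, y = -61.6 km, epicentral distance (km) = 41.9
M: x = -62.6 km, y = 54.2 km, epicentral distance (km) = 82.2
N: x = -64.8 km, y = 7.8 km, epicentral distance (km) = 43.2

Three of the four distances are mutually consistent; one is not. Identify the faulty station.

K

Solve using three stations at a time. Using L, M, N (subtract circle equations pairwise → linear system) gives (x, y) ≈ (-97.8, -20.1).
Distances from that point to each station vs reported:
  K: calculated 195.8 vs reported 229.9 → residual 34.1 km
  L: calculated 41.9 vs reported 41.9 → residual 0.0 km
  M: calculated 82.2 vs reported 82.2 → residual 0.0 km
  N: calculated 43.2 vs reported 43.2 → residual 0.0 km
L, M, N are mutually consistent (residuals ≈ 0); K is off by 34.1 km.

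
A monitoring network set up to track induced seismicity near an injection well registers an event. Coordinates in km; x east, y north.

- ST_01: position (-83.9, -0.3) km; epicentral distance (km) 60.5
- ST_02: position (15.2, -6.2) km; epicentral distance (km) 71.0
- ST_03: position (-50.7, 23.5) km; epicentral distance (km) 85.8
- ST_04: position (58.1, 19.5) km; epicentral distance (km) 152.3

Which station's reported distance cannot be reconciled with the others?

Solve using three stations at a time. Using ST_01, ST_03, ST_04 (subtract circle equations pairwise → linear system) gives (x, y) ≈ (-72.0, -59.5).
Distances from that point to each station vs reported:
  ST_01: calculated 60.4 vs reported 60.5 → residual 0.1 km
  ST_02: calculated 102.3 vs reported 71.0 → residual 31.3 km
  ST_03: calculated 85.7 vs reported 85.8 → residual 0.1 km
  ST_04: calculated 152.3 vs reported 152.3 → residual 0.0 km
ST_01, ST_03, ST_04 are mutually consistent (residuals ≈ 0); ST_02 is off by 31.3 km.

ST_02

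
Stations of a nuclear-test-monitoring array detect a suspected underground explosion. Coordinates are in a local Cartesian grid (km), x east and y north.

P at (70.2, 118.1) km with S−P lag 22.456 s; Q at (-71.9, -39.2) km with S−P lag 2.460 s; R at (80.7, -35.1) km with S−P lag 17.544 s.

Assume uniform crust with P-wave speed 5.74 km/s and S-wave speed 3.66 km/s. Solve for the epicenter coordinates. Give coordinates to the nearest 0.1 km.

Distance from S−P lag: d = Δt · v_P v_S / (v_P − v_S) = Δt · (5.74·3.66)/(5.74−3.66) ≈ 10.1002·Δt.
So d_P = 226.81, d_Q = 24.85, d_R = 177.20 km.
Circle about each station: (x − 70.2)² + (y − 118.1)² = 226.81²; (x + 71.9)² + (y + 39.2)² = 24.85²; (x − 80.7)² + (y + 35.1)² = 177.20².
Subtracting pairs of circle equations eliminates x²+y² and gives linear equations (the radical axes):
-284.2 x − 314.6 y = 38655.85
21.0 x − 306.4 y = 8911.79
Solving the 2×2 system: x ≈ -96.5, y ≈ -35.7 km.

x ≈ -96.5 km, y ≈ -35.7 km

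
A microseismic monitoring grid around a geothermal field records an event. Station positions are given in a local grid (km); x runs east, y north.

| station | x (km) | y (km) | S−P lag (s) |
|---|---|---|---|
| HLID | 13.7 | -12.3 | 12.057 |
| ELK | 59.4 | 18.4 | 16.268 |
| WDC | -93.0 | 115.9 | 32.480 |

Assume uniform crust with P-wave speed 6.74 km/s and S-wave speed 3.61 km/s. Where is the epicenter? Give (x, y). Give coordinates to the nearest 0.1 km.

Distance from S−P lag: d = Δt · v_P v_S / (v_P − v_S) = Δt · (6.74·3.61)/(6.74−3.61) ≈ 7.7736·Δt.
So d_HLID = 93.73, d_ELK = 126.46, d_WDC = 252.49 km.
Circle about each station: (x − 13.7)² + (y + 12.3)² = 93.73²; (x − 59.4)² + (y − 18.4)² = 126.46²; (x + 93.0)² + (y − 115.9)² = 252.49².
Subtracting the HLID equation from the ELK and WDC equations removes the quadratic terms:
91.4 x + 61.4 y = -3678.88
-213.4 x + 256.4 y = -33223.06
Solving the 2×2 system: x ≈ 30.0, y ≈ -104.6 km.

(30.0, -104.6)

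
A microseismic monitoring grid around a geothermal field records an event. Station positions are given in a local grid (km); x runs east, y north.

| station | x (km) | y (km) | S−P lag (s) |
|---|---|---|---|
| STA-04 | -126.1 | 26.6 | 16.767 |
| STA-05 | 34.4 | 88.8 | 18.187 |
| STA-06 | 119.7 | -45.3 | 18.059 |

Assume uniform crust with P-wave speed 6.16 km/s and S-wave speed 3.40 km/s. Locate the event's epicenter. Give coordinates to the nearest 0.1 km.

Distance from S−P lag: d = Δt · v_P v_S / (v_P − v_S) = Δt · (6.16·3.40)/(6.16−3.40) ≈ 7.5884·Δt.
So d_STA-04 = 127.23, d_STA-05 = 138.01, d_STA-06 = 137.04 km.
Circle about each station: (x + 126.1)² + (y − 26.6)² = 127.23²; (x − 34.4)² + (y − 88.8)² = 138.01²; (x − 119.7)² + (y + 45.3)² = 137.04².
Subtracting the STA-04 equation from the STA-05 and STA-06 equations removes the quadratic terms:
321.0 x + 124.4 y = -10399.26
491.6 x − 143.8 y = -2821.08
Solving the 2×2 system: x ≈ -17.2, y ≈ -39.2 km.
Check against STA-04 (with the unrounded x, y): √((x + 126.1)²+(y − 26.6)²) = 127.23 ≈ 127.23 km. ✓

-17.2 km east, -39.2 km north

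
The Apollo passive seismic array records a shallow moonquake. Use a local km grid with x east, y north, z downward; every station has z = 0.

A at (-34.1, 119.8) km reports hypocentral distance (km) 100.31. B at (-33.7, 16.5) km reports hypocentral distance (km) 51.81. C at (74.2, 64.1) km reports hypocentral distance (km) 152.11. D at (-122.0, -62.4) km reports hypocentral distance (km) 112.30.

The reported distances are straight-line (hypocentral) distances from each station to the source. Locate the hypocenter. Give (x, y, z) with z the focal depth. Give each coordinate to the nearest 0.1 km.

x ≈ -71.0 km, y ≈ 32.3 km, depth ≈ 32.3 km

Each station gives a sphere (x−x_i)² + (y−y_i)² + z² = d_i² (stations at z=0).
Subtracting the A sphere from B and C: z² cancels, leaving linear equations in x and y:
0.8 x − 206.6 y = -6729.09
216.6 x − 111.4 y = -18975.76
Solving: x ≈ -70.997, y ≈ 32.296 km (keep extra digits for the depth step; rounded: -71.0, 32.3).
Then from the A sphere: z² = 100.31² − (x + 34.1)² − (y − 119.8)² with x = -70.997, y = 32.296, so z ≈ 32.307 ≈ 32.3 km.
Check against D (with the unrounded solution): distance 112.30 ≈ 112.30 km. ✓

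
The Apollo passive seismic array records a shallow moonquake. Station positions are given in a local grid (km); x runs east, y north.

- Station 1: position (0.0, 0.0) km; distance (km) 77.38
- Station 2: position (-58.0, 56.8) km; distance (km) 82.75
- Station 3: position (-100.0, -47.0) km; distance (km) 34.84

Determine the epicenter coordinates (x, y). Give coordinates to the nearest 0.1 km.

Circle about each station: x² + y² = 77.38²; (x + 58.0)² + (y − 56.8)² = 82.75²; (x + 100.0)² + (y + 47.0)² = 34.84².
Subtracting pairs of circle equations eliminates x²+y² and gives linear equations (the radical axes):
-116.0 x + 113.6 y = 5730.34
-200.0 x − 94.0 y = 16982.84
Solving the 2×2 system: x ≈ -73.4, y ≈ -24.5 km.
Check against Station 1 (with the unrounded x, y): √(x²+y²) = 77.38 ≈ 77.38 km. ✓

x ≈ -73.4 km, y ≈ -24.5 km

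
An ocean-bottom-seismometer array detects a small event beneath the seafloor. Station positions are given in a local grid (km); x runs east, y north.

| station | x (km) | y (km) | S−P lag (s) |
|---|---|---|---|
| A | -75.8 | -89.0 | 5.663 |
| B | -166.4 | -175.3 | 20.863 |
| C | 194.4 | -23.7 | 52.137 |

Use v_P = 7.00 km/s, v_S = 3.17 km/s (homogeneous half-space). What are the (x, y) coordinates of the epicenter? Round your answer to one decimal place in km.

-103.8 km east, -71.9 km north

Distance from S−P lag: d = Δt · v_P v_S / (v_P − v_S) = Δt · (7.00·3.17)/(7.00−3.17) ≈ 5.7937·Δt.
So d_A = 32.81, d_B = 120.87, d_C = 302.07 km.
Circle about each station: (x + 75.8)² + (y + 89.0)² = 32.81²; (x + 166.4)² + (y + 175.3)² = 120.87²; (x − 194.4)² + (y + 23.7)² = 302.07².
Subtracting pairs of circle equations eliminates x²+y² and gives linear equations (the radical axes):
-181.2 x − 172.6 y = 31219.35
540.4 x + 130.6 y = -65483.38
Solving the 2×2 system: x ≈ -103.8, y ≈ -71.9 km.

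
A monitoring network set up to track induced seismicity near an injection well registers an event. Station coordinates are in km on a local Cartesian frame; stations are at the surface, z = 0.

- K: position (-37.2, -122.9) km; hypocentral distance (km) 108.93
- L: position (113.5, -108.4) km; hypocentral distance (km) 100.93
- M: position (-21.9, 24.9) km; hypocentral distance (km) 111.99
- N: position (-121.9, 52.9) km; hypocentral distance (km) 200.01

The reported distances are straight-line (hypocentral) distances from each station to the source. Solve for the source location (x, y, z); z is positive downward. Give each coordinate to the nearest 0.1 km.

x ≈ 38.2 km, y ≈ -58.3 km, depth ≈ 44.8 km

Each station gives a sphere (x−x_i)² + (y−y_i)² + z² = d_i² (stations at z=0).
Subtracting the K sphere from L and M: z² cancels, leaving linear equations in x and y:
301.4 x + 29.0 y = 9823.44
30.6 x + 295.6 y = -16064.65
Solving: x ≈ 38.202, y ≈ -58.301 km (keep extra digits for the depth step; rounded: 38.2, -58.3).
Then from the K sphere: z² = 108.93² − (x + 37.2)² − (y + 122.9)² with x = 38.202, y = -58.301, so z ≈ 44.802 ≈ 44.8 km.
Check against N (with the unrounded solution): distance 200.01 ≈ 200.01 km. ✓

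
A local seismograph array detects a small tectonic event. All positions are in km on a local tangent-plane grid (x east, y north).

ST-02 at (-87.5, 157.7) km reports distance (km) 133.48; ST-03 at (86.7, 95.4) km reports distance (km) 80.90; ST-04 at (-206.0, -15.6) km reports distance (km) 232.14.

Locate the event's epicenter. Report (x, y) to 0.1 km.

Circle about each station: (x + 87.5)² + (y − 157.7)² = 133.48²; (x − 86.7)² + (y − 95.4)² = 80.90²; (x + 206.0)² + (y + 15.6)² = 232.14².
Subtracting the ST-02 equation from the ST-03 and ST-04 equations removes the quadratic terms:
348.4 x − 124.6 y = -4635.39
-237.0 x − 346.6 y = -25918.25
Solving the 2×2 system: x ≈ 10.8, y ≈ 67.4 km.

10.8 km east, 67.4 km north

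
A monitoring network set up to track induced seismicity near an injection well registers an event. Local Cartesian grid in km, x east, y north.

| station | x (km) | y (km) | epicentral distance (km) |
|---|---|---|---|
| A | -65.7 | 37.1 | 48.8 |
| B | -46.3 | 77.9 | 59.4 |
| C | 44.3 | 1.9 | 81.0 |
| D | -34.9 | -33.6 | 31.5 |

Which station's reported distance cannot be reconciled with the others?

Solve using three stations at a time. Using A, C, D (subtract circle equations pairwise → linear system) gives (x, y) ≈ (-36.6, -2.1).
Distances from that point to each station vs reported:
  A: calculated 48.8 vs reported 48.8 → residual 0.0 km
  B: calculated 80.6 vs reported 59.4 → residual 21.2 km
  C: calculated 81.0 vs reported 81.0 → residual 0.0 km
  D: calculated 31.5 vs reported 31.5 → residual 0.0 km
A, C, D are mutually consistent (residuals ≈ 0); B is off by 21.2 km.

B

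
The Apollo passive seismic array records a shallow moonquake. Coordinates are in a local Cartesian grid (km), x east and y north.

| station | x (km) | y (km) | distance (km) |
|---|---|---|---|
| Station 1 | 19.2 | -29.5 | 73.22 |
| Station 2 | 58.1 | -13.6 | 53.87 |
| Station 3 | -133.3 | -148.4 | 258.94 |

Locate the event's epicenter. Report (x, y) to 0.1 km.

45.6 km east, 38.8 km north

Circle about each station: (x − 19.2)² + (y + 29.5)² = 73.22²; (x − 58.1)² + (y + 13.6)² = 53.87²; (x + 133.3)² + (y + 148.4)² = 258.94².
Subtracting the Station 1 equation from the Station 2 and Station 3 equations removes the quadratic terms:
77.8 x + 31.8 y = 4780.87
-305.0 x − 237.8 y = -23136.20
Solving the 2×2 system: x ≈ 45.6, y ≈ 38.8 km.
Check against Station 1 (with the unrounded x, y): √((x − 19.2)²+(y + 29.5)²) = 73.25 ≈ 73.22 km. ✓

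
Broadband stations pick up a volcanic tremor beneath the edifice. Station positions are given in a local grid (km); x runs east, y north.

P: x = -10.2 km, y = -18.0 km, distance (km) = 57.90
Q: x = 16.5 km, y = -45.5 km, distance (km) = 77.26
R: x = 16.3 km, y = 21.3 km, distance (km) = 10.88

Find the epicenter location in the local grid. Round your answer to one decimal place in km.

19.5 km east, 31.7 km north

Circle about each station: (x + 10.2)² + (y + 18.0)² = 57.90²; (x − 16.5)² + (y + 45.5)² = 77.26²; (x − 16.3)² + (y − 21.3)² = 10.88².
Subtracting the P equation from the Q and R equations removes the quadratic terms:
53.4 x − 55.0 y = -702.24
53.0 x + 78.6 y = 3525.38
Solving the 2×2 system: x ≈ 19.5, y ≈ 31.7 km.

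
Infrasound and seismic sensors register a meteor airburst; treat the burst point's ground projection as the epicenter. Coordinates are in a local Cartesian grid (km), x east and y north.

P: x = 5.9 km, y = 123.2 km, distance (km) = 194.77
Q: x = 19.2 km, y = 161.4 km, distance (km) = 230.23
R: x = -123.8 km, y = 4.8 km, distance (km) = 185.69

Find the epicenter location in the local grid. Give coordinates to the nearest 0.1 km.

47.4 km east, -67.1 km north

Circle about each station: (x − 5.9)² + (y − 123.2)² = 194.77²; (x − 19.2)² + (y − 161.4)² = 230.23²; (x + 123.8)² + (y − 4.8)² = 185.69².
Subtracting the P equation from the Q and R equations removes the quadratic terms:
26.6 x + 76.4 y = -3864.95
-259.4 x − 236.8 y = 3591.01
Solving the 2×2 system: x ≈ 47.4, y ≈ -67.1 km.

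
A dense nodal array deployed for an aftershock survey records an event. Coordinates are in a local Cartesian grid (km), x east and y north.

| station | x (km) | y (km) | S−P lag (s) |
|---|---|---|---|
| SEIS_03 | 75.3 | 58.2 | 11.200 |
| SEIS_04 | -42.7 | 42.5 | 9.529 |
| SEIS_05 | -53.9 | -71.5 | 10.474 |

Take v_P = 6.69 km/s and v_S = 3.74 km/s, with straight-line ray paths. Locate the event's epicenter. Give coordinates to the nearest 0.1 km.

Distance from S−P lag: d = Δt · v_P v_S / (v_P − v_S) = Δt · (6.69·3.74)/(6.69−3.74) ≈ 8.4816·Δt.
So d_SEIS_03 = 94.99, d_SEIS_04 = 80.82, d_SEIS_05 = 88.84 km.
Circle about each station: (x − 75.3)² + (y − 58.2)² = 94.99²; (x + 42.7)² + (y − 42.5)² = 80.82²; (x + 53.9)² + (y + 71.5)² = 88.84².
Subtracting the SEIS_03 equation from the SEIS_04 and SEIS_05 equations removes the quadratic terms:
-236.0 x − 31.4 y = -2936.56
-258.4 x − 259.4 y = 90.68
Solving the 2×2 system: x ≈ 14.4, y ≈ -14.7 km.

x ≈ 14.4 km, y ≈ -14.7 km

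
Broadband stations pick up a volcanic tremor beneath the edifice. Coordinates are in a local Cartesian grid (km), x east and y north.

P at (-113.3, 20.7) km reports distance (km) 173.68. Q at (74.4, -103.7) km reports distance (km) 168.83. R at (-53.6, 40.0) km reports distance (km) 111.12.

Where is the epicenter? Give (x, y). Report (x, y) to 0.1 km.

Circle about each station: (x + 113.3)² + (y − 20.7)² = 173.68²; (x − 74.4)² + (y + 103.7)² = 168.83²; (x + 53.6)² + (y − 40.0)² = 111.12².
Subtracting the P equation from the Q and R equations removes the quadratic terms:
375.4 x − 248.8 y = 4684.84
119.4 x + 38.6 y = 9024.67
Solving the 2×2 system: x ≈ 54.9, y ≈ 64.0 km.

x ≈ 54.9 km, y ≈ 64.0 km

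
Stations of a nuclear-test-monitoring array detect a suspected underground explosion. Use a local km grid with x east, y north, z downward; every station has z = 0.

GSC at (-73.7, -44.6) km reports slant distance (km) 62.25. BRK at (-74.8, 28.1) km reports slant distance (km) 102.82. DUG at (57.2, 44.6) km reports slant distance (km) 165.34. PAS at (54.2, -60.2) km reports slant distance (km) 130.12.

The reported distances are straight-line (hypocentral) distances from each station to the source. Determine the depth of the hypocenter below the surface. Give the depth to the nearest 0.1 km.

z ≈ 60.2 km

Each station gives a sphere (x−x_i)² + (y−y_i)² + z² = d_i² (stations at z=0).
Subtracting the GSC sphere from BRK and DUG: z² cancels, leaving linear equations in x and y:
-2.2 x + 145.4 y = -7733.09
261.8 x + 178.4 y = -25622.10
Solving: x ≈ -60.998, y ≈ -54.108 km (keep extra digits for the depth step; rounded: -61.0, -54.1).
Then from the GSC sphere: z² = 62.25² − (x + 73.7)² − (y + 44.6)² with x = -60.998, y = -54.108, so z ≈ 60.194 ≈ 60.2 km.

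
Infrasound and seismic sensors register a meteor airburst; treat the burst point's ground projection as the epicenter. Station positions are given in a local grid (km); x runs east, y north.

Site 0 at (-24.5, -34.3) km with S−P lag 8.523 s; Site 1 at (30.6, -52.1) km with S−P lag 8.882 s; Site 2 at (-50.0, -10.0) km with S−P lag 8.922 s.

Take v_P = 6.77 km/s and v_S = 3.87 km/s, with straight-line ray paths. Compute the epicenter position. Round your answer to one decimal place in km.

Distance from S−P lag: d = Δt · v_P v_S / (v_P − v_S) = Δt · (6.77·3.87)/(6.77−3.87) ≈ 9.0344·Δt.
So d_Site 0 = 77.00, d_Site 1 = 80.24, d_Site 2 = 80.61 km.
Circle about each station: (x + 24.5)² + (y + 34.3)² = 77.00²; (x − 30.6)² + (y + 52.1)² = 80.24²; (x + 50.0)² + (y + 10.0)² = 80.61².
Subtracting pairs of circle equations eliminates x²+y² and gives linear equations (the radical axes):
110.2 x − 35.6 y = 1364.57
-51.0 x + 48.6 y = 254.29
Solving the 2×2 system: x ≈ 21.3, y ≈ 27.6 km.
Check against Site 0 (with the unrounded x, y): √((x + 24.5)²+(y + 34.3)²) = 76.98 ≈ 77.00 km. ✓

21.3 km east, 27.6 km north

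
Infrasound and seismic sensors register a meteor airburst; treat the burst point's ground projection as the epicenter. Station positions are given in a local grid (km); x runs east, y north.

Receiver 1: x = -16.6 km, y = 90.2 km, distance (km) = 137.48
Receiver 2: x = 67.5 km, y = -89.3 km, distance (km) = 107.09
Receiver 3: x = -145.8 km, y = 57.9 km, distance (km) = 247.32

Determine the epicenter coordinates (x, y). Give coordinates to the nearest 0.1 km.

97.5 km east, 13.5 km north

Circle about each station: (x + 16.6)² + (y − 90.2)² = 137.48²; (x − 67.5)² + (y + 89.3)² = 107.09²; (x + 145.8)² + (y − 57.9)² = 247.32².
Subtracting pairs of circle equations eliminates x²+y² and gives linear equations (the radical axes):
168.2 x − 359.0 y = 11551.62
-258.4 x − 64.6 y = -26067.98
Solving the 2×2 system: x ≈ 97.5, y ≈ 13.5 km.
Check against Receiver 1 (with the unrounded x, y): √((x + 16.6)²+(y − 90.2)²) = 137.48 ≈ 137.48 km. ✓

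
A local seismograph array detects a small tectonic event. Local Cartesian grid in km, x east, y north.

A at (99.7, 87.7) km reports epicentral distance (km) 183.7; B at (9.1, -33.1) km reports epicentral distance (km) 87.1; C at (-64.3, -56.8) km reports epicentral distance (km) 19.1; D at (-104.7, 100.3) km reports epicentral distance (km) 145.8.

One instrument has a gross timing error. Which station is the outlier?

A

Solve using three stations at a time. Using B, C, D (subtract circle equations pairwise → linear system) gives (x, y) ≈ (-77.4, -42.9).
Distances from that point to each station vs reported:
  A: calculated 220.1 vs reported 183.7 → residual 36.4 km
  B: calculated 87.1 vs reported 87.1 → residual 0.0 km
  C: calculated 19.1 vs reported 19.1 → residual 0.0 km
  D: calculated 145.8 vs reported 145.8 → residual 0.0 km
B, C, D are mutually consistent (residuals ≈ 0); A is off by 36.4 km.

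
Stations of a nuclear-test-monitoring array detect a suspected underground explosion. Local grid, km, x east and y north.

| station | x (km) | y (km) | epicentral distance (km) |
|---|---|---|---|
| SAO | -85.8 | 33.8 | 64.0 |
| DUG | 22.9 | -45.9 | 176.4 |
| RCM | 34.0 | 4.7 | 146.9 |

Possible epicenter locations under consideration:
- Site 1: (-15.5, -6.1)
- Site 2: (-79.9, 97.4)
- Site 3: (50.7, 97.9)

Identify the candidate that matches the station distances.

For each candidate, compare |candidate − station| to the reported distance:
Site 1: residuals SAO 16.8, DUG 121.1, RCM 96.2 → max 121.1 km
Site 2: residuals SAO 0.1, DUG 0.0, RCM 0.0 → max 0.1 km
Site 3: residuals SAO 86.8, DUG 29.9, RCM 52.2 → max 86.8 km
Only Site 2 has all residuals ≈ 0.

Site 2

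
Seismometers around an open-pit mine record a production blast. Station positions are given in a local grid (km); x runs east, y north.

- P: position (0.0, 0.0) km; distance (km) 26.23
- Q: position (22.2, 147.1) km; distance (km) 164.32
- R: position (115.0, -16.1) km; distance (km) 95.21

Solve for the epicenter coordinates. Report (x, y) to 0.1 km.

19.8 km east, -17.2 km north

Circle about each station: x² + y² = 26.23²; (x − 22.2)² + (y − 147.1)² = 164.32²; (x − 115.0)² + (y + 16.1)² = 95.21².
Subtracting the P equation from the Q and R equations removes the quadratic terms:
44.4 x + 294.2 y = -4181.80
230.0 x − 32.2 y = 5107.28
Solving the 2×2 system: x ≈ 19.8, y ≈ -17.2 km.
Check against P (with the unrounded x, y): √(x²+y²) = 26.23 ≈ 26.23 km. ✓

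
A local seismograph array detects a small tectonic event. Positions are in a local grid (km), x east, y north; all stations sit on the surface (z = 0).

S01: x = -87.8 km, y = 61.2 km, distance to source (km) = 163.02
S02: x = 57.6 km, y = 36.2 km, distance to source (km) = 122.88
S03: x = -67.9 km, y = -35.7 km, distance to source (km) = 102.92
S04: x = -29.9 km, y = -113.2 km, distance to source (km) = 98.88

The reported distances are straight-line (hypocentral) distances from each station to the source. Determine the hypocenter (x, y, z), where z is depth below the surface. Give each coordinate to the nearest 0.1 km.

Each station gives a sphere (x−x_i)² + (y−y_i)² + z² = d_i² (stations at z=0).
Subtracting the S01 sphere from S02 and S03: z² cancels, leaving linear equations in x and y:
290.8 x − 50.0 y = 4649.95
39.8 x − 193.8 y = 10413.61
Solving: x ≈ 6.998, y ≈ -52.297 km (keep extra digits for the depth step; rounded: 7.0, -52.3).
Then from the S01 sphere: z² = 163.02² − (x + 87.8)² − (y − 61.2)² with x = 6.998, y = -52.297, so z ≈ 68.610 ≈ 68.6 km.

(7.0, -52.3, 68.6)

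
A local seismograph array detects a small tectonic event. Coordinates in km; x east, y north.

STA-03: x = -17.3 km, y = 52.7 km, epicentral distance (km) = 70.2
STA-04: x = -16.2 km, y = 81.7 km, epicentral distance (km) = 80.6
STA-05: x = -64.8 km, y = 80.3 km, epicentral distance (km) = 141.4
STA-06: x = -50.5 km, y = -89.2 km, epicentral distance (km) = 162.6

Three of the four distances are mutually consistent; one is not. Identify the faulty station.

STA-05

Solve using three stations at a time. Using STA-03, STA-04, STA-06 (subtract circle equations pairwise → linear system) gives (x, y) ≈ (51.5, 37.6).
Distances from that point to each station vs reported:
  STA-03: calculated 70.4 vs reported 70.2 → residual 0.2 km
  STA-04: calculated 80.8 vs reported 80.6 → residual 0.2 km
  STA-05: calculated 123.9 vs reported 141.4 → residual 17.5 km
  STA-06: calculated 162.7 vs reported 162.6 → residual 0.1 km
STA-03, STA-04, STA-06 are mutually consistent (residuals ≈ 0); STA-05 is off by 17.5 km.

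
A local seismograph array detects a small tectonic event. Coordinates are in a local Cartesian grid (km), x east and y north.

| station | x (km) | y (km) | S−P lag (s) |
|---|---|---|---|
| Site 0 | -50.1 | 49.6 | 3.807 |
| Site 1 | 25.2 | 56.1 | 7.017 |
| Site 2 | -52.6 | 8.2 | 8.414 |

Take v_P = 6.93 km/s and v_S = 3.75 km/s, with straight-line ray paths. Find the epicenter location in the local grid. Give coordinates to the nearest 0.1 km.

Distance from S−P lag: d = Δt · v_P v_S / (v_P − v_S) = Δt · (6.93·3.75)/(6.93−3.75) ≈ 8.1722·Δt.
So d_Site 0 = 31.11, d_Site 1 = 57.34, d_Site 2 = 68.76 km.
Circle about each station: (x + 50.1)² + (y − 49.6)² = 31.11²; (x − 25.2)² + (y − 56.1)² = 57.34²; (x + 52.6)² + (y − 8.2)² = 68.76².
Subtracting the Site 0 equation from the Site 1 and Site 2 equations removes the quadratic terms:
150.6 x + 13.0 y = -3507.96
-5.0 x − 82.8 y = -5896.28
Solving the 2×2 system: x ≈ -29.6, y ≈ 73.0 km.

-29.6 km east, 73.0 km north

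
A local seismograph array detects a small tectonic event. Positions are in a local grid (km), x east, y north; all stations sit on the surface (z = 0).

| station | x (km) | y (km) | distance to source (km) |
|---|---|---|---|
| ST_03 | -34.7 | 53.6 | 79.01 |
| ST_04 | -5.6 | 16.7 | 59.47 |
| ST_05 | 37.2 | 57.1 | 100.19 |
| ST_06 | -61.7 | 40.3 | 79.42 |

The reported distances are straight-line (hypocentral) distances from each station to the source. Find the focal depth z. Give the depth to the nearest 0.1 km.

Each station gives a sphere (x−x_i)² + (y−y_i)² + z² = d_i² (stations at z=0).
Subtracting the ST_03 sphere from ST_04 and ST_05: z² cancels, leaving linear equations in x and y:
58.2 x − 73.8 y = -1060.90
143.8 x + 7.0 y = -3228.26
Solving: x ≈ -22.294, y ≈ -3.206 km (keep extra digits for the depth step; rounded: -22.3, -3.2).
Then from the ST_03 sphere: z² = 79.01² − (x + 34.7)² − (y − 53.6)² with x = -22.294, y = -3.206, so z ≈ 53.495 ≈ 53.5 km.

depth ≈ 53.5 km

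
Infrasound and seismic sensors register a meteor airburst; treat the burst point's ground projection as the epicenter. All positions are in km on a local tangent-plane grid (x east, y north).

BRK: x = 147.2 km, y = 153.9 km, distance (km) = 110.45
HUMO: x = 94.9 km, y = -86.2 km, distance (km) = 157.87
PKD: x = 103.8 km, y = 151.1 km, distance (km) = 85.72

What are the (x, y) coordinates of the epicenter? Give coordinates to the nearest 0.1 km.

x ≈ 74.9 km, y ≈ 70.4 km

Circle about each station: (x − 147.2)² + (y − 153.9)² = 110.45²; (x − 94.9)² + (y + 86.2)² = 157.87²; (x − 103.8)² + (y − 151.1)² = 85.72².
Subtracting pairs of circle equations eliminates x²+y² and gives linear equations (the radical axes):
-104.6 x − 480.2 y = -41640.33
-86.8 x − 5.6 y = -6896.12
Solving the 2×2 system: x ≈ 74.9, y ≈ 70.4 km.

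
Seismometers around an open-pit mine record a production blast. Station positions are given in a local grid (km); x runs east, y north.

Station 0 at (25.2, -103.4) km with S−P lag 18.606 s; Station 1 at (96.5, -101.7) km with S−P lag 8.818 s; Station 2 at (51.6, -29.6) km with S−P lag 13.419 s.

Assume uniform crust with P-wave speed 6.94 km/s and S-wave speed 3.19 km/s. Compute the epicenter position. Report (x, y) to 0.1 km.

Distance from S−P lag: d = Δt · v_P v_S / (v_P − v_S) = Δt · (6.94·3.19)/(6.94−3.19) ≈ 5.9036·Δt.
So d_Station 0 = 109.84, d_Station 1 = 52.06, d_Station 2 = 79.22 km.
Circle about each station: (x − 25.2)² + (y + 103.4)² = 109.84²; (x − 96.5)² + (y + 101.7)² = 52.06²; (x − 51.6)² + (y + 29.6)² = 79.22².
Subtracting pairs of circle equations eliminates x²+y² and gives linear equations (the radical axes):
142.6 x + 3.4 y = 17683.12
52.8 x + 147.6 y = -1998.86
Solving the 2×2 system: x ≈ 125.4, y ≈ -58.4 km.

(125.4, -58.4)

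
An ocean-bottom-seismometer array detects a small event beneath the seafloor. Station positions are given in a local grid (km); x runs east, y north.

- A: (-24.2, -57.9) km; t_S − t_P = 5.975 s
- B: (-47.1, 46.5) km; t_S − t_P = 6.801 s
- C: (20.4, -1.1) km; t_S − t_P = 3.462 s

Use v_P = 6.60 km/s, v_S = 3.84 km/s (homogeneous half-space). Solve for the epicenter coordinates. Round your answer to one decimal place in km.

(-11.2, -4.6)

Distance from S−P lag: d = Δt · v_P v_S / (v_P − v_S) = Δt · (6.60·3.84)/(6.60−3.84) ≈ 9.1826·Δt.
So d_A = 54.87, d_B = 62.45, d_C = 31.79 km.
Circle about each station: (x + 24.2)² + (y + 57.9)² = 54.87²; (x + 47.1)² + (y − 46.5)² = 62.45²; (x − 20.4)² + (y + 1.1)² = 31.79².
Subtracting the A equation from the B and C equations removes the quadratic terms:
-45.8 x + 208.8 y = -446.68
89.2 x + 113.6 y = -1520.57
Solving the 2×2 system: x ≈ -11.2, y ≈ -4.6 km.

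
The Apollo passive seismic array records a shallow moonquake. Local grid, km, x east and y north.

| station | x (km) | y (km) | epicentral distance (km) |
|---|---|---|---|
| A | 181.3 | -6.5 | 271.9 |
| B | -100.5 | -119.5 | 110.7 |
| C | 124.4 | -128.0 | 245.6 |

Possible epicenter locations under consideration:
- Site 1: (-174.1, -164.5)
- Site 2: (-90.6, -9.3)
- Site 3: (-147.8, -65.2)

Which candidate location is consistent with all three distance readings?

Site 2

For each candidate, compare |candidate − station| to the reported distance:
Site 1: residuals A 117.0, B 24.4, C 55.1 → max 117.0 km
Site 2: residuals A 0.0, B 0.1, C 0.0 → max 0.1 km
Site 3: residuals A 62.4, B 38.7, C 33.8 → max 62.4 km
Only Site 2 has all residuals ≈ 0.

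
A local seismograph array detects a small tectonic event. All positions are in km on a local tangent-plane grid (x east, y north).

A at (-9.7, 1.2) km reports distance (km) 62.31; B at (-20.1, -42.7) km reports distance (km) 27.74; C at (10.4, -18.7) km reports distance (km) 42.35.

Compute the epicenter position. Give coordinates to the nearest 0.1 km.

(1.5, -60.1)

Circle about each station: (x + 9.7)² + (y − 1.2)² = 62.31²; (x + 20.1)² + (y + 42.7)² = 27.74²; (x − 10.4)² + (y + 18.7)² = 42.35².
Subtracting pairs of circle equations eliminates x²+y² and gives linear equations (the radical axes):
-20.8 x − 87.8 y = 5244.80
40.2 x − 39.8 y = 2451.33
Solving the 2×2 system: x ≈ 1.5, y ≈ -60.1 km.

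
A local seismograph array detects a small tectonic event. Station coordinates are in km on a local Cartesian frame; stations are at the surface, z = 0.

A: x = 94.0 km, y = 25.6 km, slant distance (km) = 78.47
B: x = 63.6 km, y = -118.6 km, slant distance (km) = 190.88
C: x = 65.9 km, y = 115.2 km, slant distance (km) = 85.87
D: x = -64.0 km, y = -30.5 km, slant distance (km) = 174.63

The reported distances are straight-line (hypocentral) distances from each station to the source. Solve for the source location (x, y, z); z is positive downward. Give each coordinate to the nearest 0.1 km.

(69.7, 60.4, 66.0)

Each station gives a sphere (x−x_i)² + (y−y_i)² + z² = d_i² (stations at z=0).
Subtracting the A sphere from B and C: z² cancels, leaving linear equations in x and y:
-60.8 x − 288.4 y = -21658.07
-56.2 x + 179.2 y = 6906.37
Solving: x ≈ 69.708, y ≈ 60.402 km (keep extra digits for the depth step; rounded: 69.7, 60.4).
Then from the A sphere: z² = 78.47² − (x − 94.0)² − (y − 25.6)² with x = 69.708, y = 60.402, so z ≈ 66.002 ≈ 66.0 km.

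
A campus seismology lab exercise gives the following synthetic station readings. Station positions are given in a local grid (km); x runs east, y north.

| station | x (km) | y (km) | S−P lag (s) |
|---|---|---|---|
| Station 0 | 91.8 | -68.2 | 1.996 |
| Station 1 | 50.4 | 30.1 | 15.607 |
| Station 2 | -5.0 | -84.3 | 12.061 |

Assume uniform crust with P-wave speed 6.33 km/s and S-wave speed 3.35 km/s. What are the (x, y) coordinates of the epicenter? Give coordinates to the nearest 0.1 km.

Distance from S−P lag: d = Δt · v_P v_S / (v_P − v_S) = Δt · (6.33·3.35)/(6.33−3.35) ≈ 7.1159·Δt.
So d_Station 0 = 14.20, d_Station 1 = 111.06, d_Station 2 = 85.83 km.
Circle about each station: (x − 91.8)² + (y + 68.2)² = 14.20²; (x − 50.4)² + (y − 30.1)² = 111.06²; (x + 5.0)² + (y + 84.3)² = 85.83².
Subtracting pairs of circle equations eliminates x²+y² and gives linear equations (the radical axes):
-82.8 x + 196.6 y = -21764.99
-193.6 x − 32.2 y = -13112.14
Solving the 2×2 system: x ≈ 80.5, y ≈ -76.8 km.

(80.5, -76.8)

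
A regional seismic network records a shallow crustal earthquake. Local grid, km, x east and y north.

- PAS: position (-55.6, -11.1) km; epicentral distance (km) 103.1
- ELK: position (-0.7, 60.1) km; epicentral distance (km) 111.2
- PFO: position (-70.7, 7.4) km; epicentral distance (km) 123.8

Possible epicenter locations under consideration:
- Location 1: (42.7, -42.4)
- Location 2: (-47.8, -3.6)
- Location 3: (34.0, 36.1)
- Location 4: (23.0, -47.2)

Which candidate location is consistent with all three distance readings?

For each candidate, compare |candidate − station| to the reported distance:
Location 1: residuals PAS 0.1, ELK 0.1, PFO 0.1 → max 0.1 km
Location 2: residuals PAS 92.3, ELK 32.0, PFO 98.4 → max 98.4 km
Location 3: residuals PAS 1.8, ELK 69.0, PFO 15.2 → max 69.0 km
Location 4: residuals PAS 16.6, ELK 1.3, PFO 15.4 → max 16.6 km
Only Location 1 has all residuals ≈ 0.

Location 1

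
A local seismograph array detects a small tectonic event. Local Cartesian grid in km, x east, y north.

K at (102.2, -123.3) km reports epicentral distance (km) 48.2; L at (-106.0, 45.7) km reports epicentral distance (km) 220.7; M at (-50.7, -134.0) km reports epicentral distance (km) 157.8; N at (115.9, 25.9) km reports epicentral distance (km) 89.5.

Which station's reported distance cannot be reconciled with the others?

K

Solve using three stations at a time. Using L, M, N (subtract circle equations pairwise → linear system) gives (x, y) ≈ (88.2, -59.1).
Distances from that point to each station vs reported:
  K: calculated 65.7 vs reported 48.2 → residual 17.5 km
  L: calculated 220.7 vs reported 220.7 → residual 0.0 km
  M: calculated 157.8 vs reported 157.8 → residual 0.0 km
  N: calculated 89.4 vs reported 89.5 → residual 0.1 km
L, M, N are mutually consistent (residuals ≈ 0); K is off by 17.5 km.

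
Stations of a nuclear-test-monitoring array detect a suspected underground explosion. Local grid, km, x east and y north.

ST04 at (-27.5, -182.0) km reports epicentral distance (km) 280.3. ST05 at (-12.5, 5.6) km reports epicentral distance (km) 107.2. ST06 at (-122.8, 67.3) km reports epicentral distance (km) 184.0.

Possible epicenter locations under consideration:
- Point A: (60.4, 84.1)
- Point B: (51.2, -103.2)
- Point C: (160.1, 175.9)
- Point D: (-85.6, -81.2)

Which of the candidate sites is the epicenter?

For each candidate, compare |candidate − station| to the reported distance:
Point A: residuals ST04 0.1, ST05 0.1, ST06 0.0 → max 0.1 km
Point B: residuals ST04 168.9, ST05 18.9, ST06 59.6 → max 168.9 km
Point C: residuals ST04 123.8, ST05 135.3, ST06 119.0 → max 135.3 km
Point D: residuals ST04 164.0, ST05 6.3, ST06 30.9 → max 164.0 km
Only Point A has all residuals ≈ 0.

Point A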